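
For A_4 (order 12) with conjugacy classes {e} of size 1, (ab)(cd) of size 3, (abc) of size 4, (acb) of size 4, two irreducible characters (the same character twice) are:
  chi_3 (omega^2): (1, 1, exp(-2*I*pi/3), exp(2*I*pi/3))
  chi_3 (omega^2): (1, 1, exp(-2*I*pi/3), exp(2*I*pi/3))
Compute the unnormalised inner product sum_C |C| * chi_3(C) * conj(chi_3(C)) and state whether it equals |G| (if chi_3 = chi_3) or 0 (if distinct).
Sum = 12 = |G| = 12; so <chi_3, chi_3> = 1 (norm-1 confirms irreducibility).

Working: Compute term by term over conjugacy classes (|C| * chi_3(C) * conj(chi_3(C))):
  1*(1)*conj(1) + 3*(1)*conj(1) + 4*(exp(-2*I*pi/3))*conj(exp(-2*I*pi/3)) + 4*(exp(2*I*pi/3))*conj(exp(2*I*pi/3))
  = (1) + (3) + (4) + (4)
  = 12.
(Exp terms are combined using exp(i*s)*conj(exp(i*t)) = exp(i*(s-t)), and sums of them are collapsed using the identity that for every m > 1 the m distinct m-th roots of unity sum to 0, e.g. 1 + exp(2*I*pi/3) + exp(-2*I*pi/3) = 0.)
Dividing by |G| = 12 gives 12/12 = 1, matching the row-orthogonality relation <chi_3, chi_3> = [chi_3 = chi_3].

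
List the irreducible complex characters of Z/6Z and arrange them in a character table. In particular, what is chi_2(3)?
Character table of Z/6Z (irreps indexed chi_0,...,chi_5 with chi_k(m) = zeta_6^(k*m), zeta_6 = exp(2*pi*i/6)):
  irrep \ class  {0} (size 1)  {1} (size 1)    {2} (size 1)    {3} (size 1)  {4} (size 1)    {5} (size 1)  
  chi_0          1             1               1               1             1               1             
  chi_1          1             exp(I*pi/3)     exp(2*I*pi/3)   -1            exp(-2*I*pi/3)  exp(-I*pi/3)  
  chi_2          1             exp(2*I*pi/3)   exp(-2*I*pi/3)  1             exp(2*I*pi/3)   exp(-2*I*pi/3)
  chi_3          1             -1              1               -1            1               -1            
  chi_4          1             exp(-2*I*pi/3)  exp(2*I*pi/3)   1             exp(-2*I*pi/3)  exp(2*I*pi/3) 
  chi_5          1             exp(-I*pi/3)    exp(-2*I*pi/3)  -1            exp(2*I*pi/3)   exp(I*pi/3)   

Spot check: chi_2(3) = zeta_6^(2*3) = zeta_6^6 = 1.

Proof sketch: Z/6Z is abelian, so all 6 irreducible complex representations are 1-dimensional. They are given by chi_k(m) = zeta_6^(k*m) for k = 0,...,5. Row orthogonality: sum_m chi_k(m) conj(chi_l(m)) = 6 * [k = l].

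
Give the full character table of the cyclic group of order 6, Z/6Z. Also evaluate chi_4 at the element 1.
Character table of Z/6Z (irreps indexed chi_0,...,chi_5 with chi_k(m) = zeta_6^(k*m), zeta_6 = exp(2*pi*i/6)):
  irrep \ class  {0} (size 1)  {1} (size 1)    {2} (size 1)    {3} (size 1)  {4} (size 1)    {5} (size 1)  
  chi_0          1             1               1               1             1               1             
  chi_1          1             exp(I*pi/3)     exp(2*I*pi/3)   -1            exp(-2*I*pi/3)  exp(-I*pi/3)  
  chi_2          1             exp(2*I*pi/3)   exp(-2*I*pi/3)  1             exp(2*I*pi/3)   exp(-2*I*pi/3)
  chi_3          1             -1              1               -1            1               -1            
  chi_4          1             exp(-2*I*pi/3)  exp(2*I*pi/3)   1             exp(-2*I*pi/3)  exp(2*I*pi/3) 
  chi_5          1             exp(-I*pi/3)    exp(-2*I*pi/3)  -1            exp(2*I*pi/3)   exp(I*pi/3)   

Spot check: chi_4(1) = zeta_6^(4*1) = zeta_6^4 = exp(-2*I*pi/3).

Details: Z/6Z is abelian, so all 6 irreducible complex representations are 1-dimensional. They are given by chi_k(m) = zeta_6^(k*m) for k = 0,...,5. Row orthogonality: sum_m chi_k(m) conj(chi_l(m)) = 6 * [k = l].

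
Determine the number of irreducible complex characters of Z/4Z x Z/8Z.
32

Details: The number of irreducible complex representations of a finite group equals its number of conjugacy classes. Z/4Z x Z/8Z is abelian of order 32, so every element is its own conjugacy class: 32 classes, so Z/4Z x Z/8Z (order 32) has exactly 32 irreducible complex representations.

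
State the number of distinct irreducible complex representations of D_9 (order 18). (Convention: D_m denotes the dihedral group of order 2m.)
6

Solution. The number of irreducible complex representations of a finite group equals its number of conjugacy classes. D_9 has 6 conjugacy classes ((n+3)/2 for n odd), so D_9 (order 18) has exactly 6 irreducible complex representations.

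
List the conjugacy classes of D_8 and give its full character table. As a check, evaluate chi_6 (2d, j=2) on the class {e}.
Conjugacy classes: {e} of size 1, {r^4} of size 1, {r^1, r^7} of size 2, {r^2, r^6} of size 2, {r^3, r^5} of size 2, {s, sr^2, ...} of size 4, {sr, sr^3, ...} of size 4.
Character table:
  irrep \ class              {e} (size 1)  {r^4} (size 1)  {r^1, r^7} (size 2)  {r^2, r^6} (size 2)  {r^3, r^5} (size 2)  {s, sr^2, ...} (size 4)  {sr, sr^3, ...} (size 4)
  chi_1 (triv)               1             1               1                    1                    1                    1                        1                       
  chi_2 (sign: r->1, s->-1)  1             1               1                    1                    1                    -1                       -1                      
  chi_3 (r->-1, s->1)        1             1               -1                   1                    -1                   1                        -1                      
  chi_4 (r->-1, s->-1)       1             1               -1                   1                    -1                   -1                       1                       
  chi_5 (2d, j=1)            2             -2              sqrt(2)              0                    -sqrt(2)             0                        0                       
  chi_6 (2d, j=2)            2             2               0                    -2                   0                    0                        0                       
  chi_7 (2d, j=3)            2             -2              -sqrt(2)             0                    sqrt(2)              0                        0                       

Spot check: chi_6 (2d, j=2) on {e} = 2.

Proof sketch: D_8 has order 2*8 = 16 with 7 conjugacy classes, hence 7 irreducibles. Sum of squared dims 1 + 1 + 1 + 1 + 4 + 4 + 4 = 16 = |G|. Linear characters come from the abelianisation; the 2-dimensional irreps have character r^k -> 2*cos(2*pi*j*k/8), reflections -> 0.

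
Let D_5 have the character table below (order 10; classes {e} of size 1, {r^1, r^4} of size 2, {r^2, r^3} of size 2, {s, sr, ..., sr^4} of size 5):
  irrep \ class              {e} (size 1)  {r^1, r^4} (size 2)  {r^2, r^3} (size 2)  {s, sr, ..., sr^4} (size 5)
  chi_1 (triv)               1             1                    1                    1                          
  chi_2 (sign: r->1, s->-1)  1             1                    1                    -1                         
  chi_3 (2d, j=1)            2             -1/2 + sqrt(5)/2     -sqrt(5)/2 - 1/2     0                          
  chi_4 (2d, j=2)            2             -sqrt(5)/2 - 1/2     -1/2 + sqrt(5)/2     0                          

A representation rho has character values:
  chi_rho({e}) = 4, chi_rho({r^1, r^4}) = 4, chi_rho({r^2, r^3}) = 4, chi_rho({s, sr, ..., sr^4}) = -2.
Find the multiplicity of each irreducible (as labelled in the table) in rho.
Multiplicities: chi_1: 1, chi_2: 3, chi_3: 0, chi_4: 0.

Use <chi_rho, chi> = (1/|G|) sum_C |C| * chi_rho(C) * conj(chi(C)) with |G| = 10 for each irreducible chi in the table:
  <chi_rho, chi_1> = (1/10)[1*(4)*conj(1) + 2*(4)*conj(1) + 2*(4)*conj(1) + 5*(-2)*conj(1)]
      = (1/10)[(4) + (8) + (8) + (-10)] = 10/10 = 1
  <chi_rho, chi_2> = (1/10)[1*(4)*conj(1) + 2*(4)*conj(1) + 2*(4)*conj(1) + 5*(-2)*conj(-1)]
      = (1/10)[(4) + (8) + (8) + (10)] = 30/10 = 3
  <chi_rho, chi_3> = (1/10)[1*(4)*conj(2) + 2*(4)*conj(-1/2 + sqrt(5)/2) + 2*(4)*conj(-sqrt(5)/2 - 1/2) + 5*(-2)*conj(0)]
      = (1/10)[(8) + (-4 + 4*sqrt(5)) + (-4*sqrt(5) - 4) + (0)] = 0/10 = 0
  <chi_rho, chi_4> = (1/10)[1*(4)*conj(2) + 2*(4)*conj(-sqrt(5)/2 - 1/2) + 2*(4)*conj(-1/2 + sqrt(5)/2) + 5*(-2)*conj(0)]
      = (1/10)[(8) + (-4*sqrt(5) - 4) + (-4 + 4*sqrt(5)) + (0)] = 0/10 = 0
Dimension check: dim(rho) = sum (mult * dim) = 1*1 + 3*1 + 0*2 + 0*2 = 4 = chi_rho(e) = 4.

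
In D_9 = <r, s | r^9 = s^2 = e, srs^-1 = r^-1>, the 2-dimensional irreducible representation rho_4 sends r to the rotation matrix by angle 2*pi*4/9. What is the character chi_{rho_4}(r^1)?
chi_{rho_4}(r^1) = 2*cos(2*pi*4*1/9) = -2*cos(pi/9)

Reasoning: rho_4(r^1) is rotation by angle 2*pi*4*1/9, whose trace is 2*cos(2*pi*4*1/9) = -2*cos(pi/9).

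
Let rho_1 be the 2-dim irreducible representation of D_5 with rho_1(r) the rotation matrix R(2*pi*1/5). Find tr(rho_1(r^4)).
chi_{rho_1}(r^4) = 2*cos(2*pi*1*4/5) = -1/2 + sqrt(5)/2

Working: rho_1(r^4) is rotation by angle 2*pi*1*4/5, whose trace is 2*cos(2*pi*1*4/5) = -1/2 + sqrt(5)/2.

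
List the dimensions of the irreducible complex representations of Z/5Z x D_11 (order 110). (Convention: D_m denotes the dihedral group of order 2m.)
Dimensions: 1, 1, 1, 1, 1, 1, 1, 1, 1, 1, 2, 2, 2, 2, 2, 2, 2, 2, 2, 2, 2, 2, 2, 2, 2, 2, 2, 2, 2, 2, 2, 2, 2, 2, 2

Argument: There are 35 irreducibles (= number of conjugacy classes). Their dimensions d_i satisfy sum d_i^2 = |G| = 110: 1 + 1 + 1 + 1 + 1 + 1 + 1 + 1 + 1 + 1 + 4 + 4 + 4 + 4 + 4 + 4 + 4 + 4 + 4 + 4 + 4 + 4 + 4 + 4 + 4 + 4 + 4 + 4 + 4 + 4 + 4 + 4 + 4 + 4 + 4 = 110. (For the product with Z/5Z: each of the 5 1-dim characters of Z/5Z tensors with each irrep of D_11, giving 5 copies of each D_11-dimension.)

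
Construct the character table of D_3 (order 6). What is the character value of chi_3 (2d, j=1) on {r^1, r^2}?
Conjugacy classes: {e} of size 1, {r^1, r^2} of size 2, {s, sr, ..., sr^2} of size 3.
Character table:
  irrep \ class              {e} (size 1)  {r^1, r^2} (size 2)  {s, sr, ..., sr^2} (size 3)
  chi_1 (triv)               1             1                    1                          
  chi_2 (sign: r->1, s->-1)  1             1                    -1                         
  chi_3 (2d, j=1)            2             -1                   0                          

Spot check: chi_3 (2d, j=1) on {r^1, r^2} = -1.

D_3 has order 2*3 = 6 with 3 conjugacy classes, hence 3 irreducibles. Sum of squared dims 1 + 1 + 4 = 6 = |G|. Linear characters come from the abelianisation; the 2-dimensional irreps have character r^k -> 2*cos(2*pi*j*k/3), reflections -> 0.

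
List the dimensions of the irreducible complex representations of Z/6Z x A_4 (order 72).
Dimensions: 1, 1, 1, 1, 1, 1, 1, 1, 1, 1, 1, 1, 1, 1, 1, 1, 1, 1, 3, 3, 3, 3, 3, 3

Working: There are 24 irreducibles (= number of conjugacy classes). Their dimensions d_i satisfy sum d_i^2 = |G| = 72: 1 + 1 + 1 + 1 + 1 + 1 + 1 + 1 + 1 + 1 + 1 + 1 + 1 + 1 + 1 + 1 + 1 + 1 + 9 + 9 + 9 + 9 + 9 + 9 = 72. (For the product with Z/6Z: each of the 6 1-dim characters of Z/6Z tensors with each irrep of A_4, giving 6 copies of each A_4-dimension.)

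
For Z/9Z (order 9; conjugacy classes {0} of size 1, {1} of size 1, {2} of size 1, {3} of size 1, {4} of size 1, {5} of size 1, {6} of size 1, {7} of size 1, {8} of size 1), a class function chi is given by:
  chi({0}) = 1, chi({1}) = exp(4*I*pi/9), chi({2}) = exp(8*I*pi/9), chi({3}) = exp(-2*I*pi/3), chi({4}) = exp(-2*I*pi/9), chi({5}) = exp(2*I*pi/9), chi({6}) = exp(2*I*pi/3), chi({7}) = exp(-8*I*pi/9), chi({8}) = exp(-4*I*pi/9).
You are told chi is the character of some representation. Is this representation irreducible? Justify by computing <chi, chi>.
Irreducible: <chi, chi> = 1.

Reasoning: <chi, chi> = (1/|G|) sum_C |C| * |chi(C)|^2 = (1/9)[1*|1|^2 + 1*|exp(4*I*pi/9)|^2 + 1*|exp(8*I*pi/9)|^2 + 1*|exp(-2*I*pi/3)|^2 + 1*|exp(-2*I*pi/9)|^2 + 1*|exp(2*I*pi/9)|^2 + 1*|exp(2*I*pi/3)|^2 + 1*|exp(-8*I*pi/9)|^2 + 1*|exp(-4*I*pi/9)|^2]
  = (1/9)[(1) + (1) + (1) + (1) + (1) + (1) + (1) + (1) + (1)] = 9/9 = 1.
(Exp terms are combined using exp(i*s)*conj(exp(i*t)) = exp(i*(s-t)), and sums of them are collapsed using the identity that for every m > 1 the m distinct m-th roots of unity sum to 0, e.g. 1 + exp(2*I*pi/3) + exp(-2*I*pi/3) = 0.)
A character is irreducible iff <chi, chi> = 1, so this representation is irreducible.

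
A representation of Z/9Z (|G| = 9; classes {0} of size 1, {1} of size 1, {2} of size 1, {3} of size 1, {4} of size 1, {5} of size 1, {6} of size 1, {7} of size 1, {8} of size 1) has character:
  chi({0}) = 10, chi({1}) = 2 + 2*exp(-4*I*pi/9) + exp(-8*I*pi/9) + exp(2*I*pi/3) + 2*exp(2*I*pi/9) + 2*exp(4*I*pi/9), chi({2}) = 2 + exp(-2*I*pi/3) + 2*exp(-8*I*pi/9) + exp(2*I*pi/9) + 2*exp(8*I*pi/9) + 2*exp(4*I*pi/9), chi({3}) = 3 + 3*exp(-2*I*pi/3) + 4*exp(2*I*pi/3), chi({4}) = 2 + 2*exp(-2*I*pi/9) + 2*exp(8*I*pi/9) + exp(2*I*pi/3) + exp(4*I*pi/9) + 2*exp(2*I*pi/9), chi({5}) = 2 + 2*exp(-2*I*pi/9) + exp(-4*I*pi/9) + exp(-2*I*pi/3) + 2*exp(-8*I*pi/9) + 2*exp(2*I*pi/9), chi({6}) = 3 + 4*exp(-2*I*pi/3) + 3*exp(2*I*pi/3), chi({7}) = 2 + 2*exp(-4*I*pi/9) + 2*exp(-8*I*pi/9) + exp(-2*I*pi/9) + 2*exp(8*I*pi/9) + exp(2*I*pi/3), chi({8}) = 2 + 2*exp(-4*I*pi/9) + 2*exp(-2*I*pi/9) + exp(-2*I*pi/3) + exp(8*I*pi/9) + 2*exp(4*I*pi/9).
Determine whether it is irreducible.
Not irreducible (reducible): <chi, chi> = 18 > 1.

Solution. <chi, chi> = (1/|G|) sum_C |C| * |chi(C)|^2 = (1/9)[1*|10|^2 + 1*|2 + 2*exp(-4*I*pi/9) + exp(-8*I*pi/9) + exp(2*I*pi/3) + 2*exp(2*I*pi/9) + 2*exp(4*I*pi/9)|^2 + 1*|2 + exp(-2*I*pi/3) + 2*exp(-8*I*pi/9) + exp(2*I*pi/9) + 2*exp(8*I*pi/9) + 2*exp(4*I*pi/9)|^2 + 1*|3 + 3*exp(-2*I*pi/3) + 4*exp(2*I*pi/3)|^2 + 1*|2 + 2*exp(-2*I*pi/9) + 2*exp(8*I*pi/9) + exp(2*I*pi/3) + exp(4*I*pi/9) + 2*exp(2*I*pi/9)|^2 + 1*|2 + 2*exp(-2*I*pi/9) + exp(-4*I*pi/9) + exp(-2*I*pi/3) + 2*exp(-8*I*pi/9) + 2*exp(2*I*pi/9)|^2 + 1*|3 + 4*exp(-2*I*pi/3) + 3*exp(2*I*pi/3)|^2 + 1*|2 + 2*exp(-4*I*pi/9) + 2*exp(-8*I*pi/9) + exp(-2*I*pi/9) + 2*exp(8*I*pi/9) + exp(2*I*pi/3)|^2 + 1*|2 + 2*exp(-4*I*pi/9) + 2*exp(-2*I*pi/9) + exp(-2*I*pi/3) + exp(8*I*pi/9) + 2*exp(4*I*pi/9)|^2]
  = (1/9)[(100) + (18 + 13*exp(-4*I*pi/9) + 8*exp(-2*I*pi/3) + 10*exp(-2*I*pi/9) + 10*exp(-8*I*pi/9) + 10*exp(8*I*pi/9) + 10*exp(2*I*pi/9) + 8*exp(2*I*pi/3) + 13*exp(4*I*pi/9)) + (18 + 10*exp(-4*I*pi/9) + 8*exp(-2*I*pi/3) + 10*exp(-2*I*pi/9) + 13*exp(-8*I*pi/9) + 13*exp(8*I*pi/9) + 10*exp(2*I*pi/9) + 8*exp(2*I*pi/3) + 10*exp(4*I*pi/9)) + (1) + (18 + 10*exp(-4*I*pi/9) + 13*exp(-2*I*pi/9) + 8*exp(-2*I*pi/3) + 10*exp(-8*I*pi/9) + 10*exp(8*I*pi/9) + 8*exp(2*I*pi/3) + 13*exp(2*I*pi/9) + 10*exp(4*I*pi/9)) + (18 + 10*exp(-4*I*pi/9) + 13*exp(-2*I*pi/9) + 8*exp(-2*I*pi/3) + 10*exp(-8*I*pi/9) + 10*exp(8*I*pi/9) + 8*exp(2*I*pi/3) + 13*exp(2*I*pi/9) + 10*exp(4*I*pi/9)) + (1) + (18 + 10*exp(-4*I*pi/9) + 8*exp(-2*I*pi/3) + 10*exp(-2*I*pi/9) + 13*exp(-8*I*pi/9) + 13*exp(8*I*pi/9) + 10*exp(2*I*pi/9) + 8*exp(2*I*pi/3) + 10*exp(4*I*pi/9)) + (18 + 13*exp(-4*I*pi/9) + 8*exp(-2*I*pi/3) + 10*exp(-2*I*pi/9) + 10*exp(-8*I*pi/9) + 10*exp(8*I*pi/9) + 10*exp(2*I*pi/9) + 8*exp(2*I*pi/3) + 13*exp(4*I*pi/9))] = 162/9 = 18.
(Exp terms are combined using exp(i*s)*conj(exp(i*t)) = exp(i*(s-t)), and sums of them are collapsed using the identity that for every m > 1 the m distinct m-th roots of unity sum to 0, e.g. 1 + exp(2*I*pi/3) + exp(-2*I*pi/3) = 0.)
A character is irreducible iff <chi, chi> = 1, so this representation is reducible.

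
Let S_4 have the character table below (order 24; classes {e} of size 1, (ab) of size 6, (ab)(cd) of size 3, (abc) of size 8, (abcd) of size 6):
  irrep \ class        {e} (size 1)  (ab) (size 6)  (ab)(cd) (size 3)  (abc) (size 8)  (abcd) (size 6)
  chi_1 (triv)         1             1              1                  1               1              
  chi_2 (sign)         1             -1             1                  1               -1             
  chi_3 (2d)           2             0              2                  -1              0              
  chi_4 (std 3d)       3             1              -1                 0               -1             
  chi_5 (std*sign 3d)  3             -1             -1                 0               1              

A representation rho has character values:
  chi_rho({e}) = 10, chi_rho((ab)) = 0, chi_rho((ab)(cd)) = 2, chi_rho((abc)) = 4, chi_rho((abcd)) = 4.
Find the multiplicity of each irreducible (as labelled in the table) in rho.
Multiplicities: chi_1: 3, chi_2: 1, chi_3: 0, chi_4: 0, chi_5: 2.

Solution. Use <chi_rho, chi> = (1/|G|) sum_C |C| * chi_rho(C) * conj(chi(C)) with |G| = 24 for each irreducible chi in the table:
  <chi_rho, chi_1> = (1/24)[1*(10)*conj(1) + 6*(0)*conj(1) + 3*(2)*conj(1) + 8*(4)*conj(1) + 6*(4)*conj(1)]
      = (1/24)[(10) + (0) + (6) + (32) + (24)] = 72/24 = 3
  <chi_rho, chi_2> = (1/24)[1*(10)*conj(1) + 6*(0)*conj(-1) + 3*(2)*conj(1) + 8*(4)*conj(1) + 6*(4)*conj(-1)]
      = (1/24)[(10) + (0) + (6) + (32) + (-24)] = 24/24 = 1
  <chi_rho, chi_3> = (1/24)[1*(10)*conj(2) + 6*(0)*conj(0) + 3*(2)*conj(2) + 8*(4)*conj(-1) + 6*(4)*conj(0)]
      = (1/24)[(20) + (0) + (12) + (-32) + (0)] = 0/24 = 0
  <chi_rho, chi_4> = (1/24)[1*(10)*conj(3) + 6*(0)*conj(1) + 3*(2)*conj(-1) + 8*(4)*conj(0) + 6*(4)*conj(-1)]
      = (1/24)[(30) + (0) + (-6) + (0) + (-24)] = 0/24 = 0
  <chi_rho, chi_5> = (1/24)[1*(10)*conj(3) + 6*(0)*conj(-1) + 3*(2)*conj(-1) + 8*(4)*conj(0) + 6*(4)*conj(1)]
      = (1/24)[(30) + (0) + (-6) + (0) + (24)] = 48/24 = 2
Dimension check: dim(rho) = sum (mult * dim) = 3*1 + 1*1 + 0*2 + 0*3 + 2*3 = 10 = chi_rho(e) = 10.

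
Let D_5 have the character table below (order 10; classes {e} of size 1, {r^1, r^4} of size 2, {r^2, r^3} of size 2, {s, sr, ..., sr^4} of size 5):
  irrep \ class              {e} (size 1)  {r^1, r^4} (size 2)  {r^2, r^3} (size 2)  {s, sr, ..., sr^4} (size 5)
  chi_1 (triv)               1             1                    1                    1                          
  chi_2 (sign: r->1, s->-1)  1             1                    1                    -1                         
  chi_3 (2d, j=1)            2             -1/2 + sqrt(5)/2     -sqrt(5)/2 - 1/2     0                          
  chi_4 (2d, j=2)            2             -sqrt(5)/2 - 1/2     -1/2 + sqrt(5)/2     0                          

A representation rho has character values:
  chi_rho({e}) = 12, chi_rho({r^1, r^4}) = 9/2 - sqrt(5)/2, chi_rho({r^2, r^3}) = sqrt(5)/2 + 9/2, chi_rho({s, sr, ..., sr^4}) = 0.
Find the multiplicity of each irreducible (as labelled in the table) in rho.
Multiplicities: chi_1: 3, chi_2: 3, chi_3: 1, chi_4: 2.

Why: Use <chi_rho, chi> = (1/|G|) sum_C |C| * chi_rho(C) * conj(chi(C)) with |G| = 10 for each irreducible chi in the table:
  <chi_rho, chi_1> = (1/10)[1*(12)*conj(1) + 2*(9/2 - sqrt(5)/2)*conj(1) + 2*(sqrt(5)/2 + 9/2)*conj(1) + 5*(0)*conj(1)]
      = (1/10)[(12) + (9 - sqrt(5)) + (sqrt(5) + 9) + (0)] = 30/10 = 3
  <chi_rho, chi_2> = (1/10)[1*(12)*conj(1) + 2*(9/2 - sqrt(5)/2)*conj(1) + 2*(sqrt(5)/2 + 9/2)*conj(1) + 5*(0)*conj(-1)]
      = (1/10)[(12) + (9 - sqrt(5)) + (sqrt(5) + 9) + (0)] = 30/10 = 3
  <chi_rho, chi_3> = (1/10)[1*(12)*conj(2) + 2*(9/2 - sqrt(5)/2)*conj(-1/2 + sqrt(5)/2) + 2*(sqrt(5)/2 + 9/2)*conj(-sqrt(5)/2 - 1/2) + 5*(0)*conj(0)]
      = (1/10)[(24) + (-7 + 5*sqrt(5)) + (-5*sqrt(5) - 7) + (0)] = 10/10 = 1
  <chi_rho, chi_4> = (1/10)[1*(12)*conj(2) + 2*(9/2 - sqrt(5)/2)*conj(-sqrt(5)/2 - 1/2) + 2*(sqrt(5)/2 + 9/2)*conj(-1/2 + sqrt(5)/2) + 5*(0)*conj(0)]
      = (1/10)[(24) + (-4*sqrt(5) - 2) + (-2 + 4*sqrt(5)) + (0)] = 20/10 = 2
Dimension check: dim(rho) = sum (mult * dim) = 3*1 + 3*1 + 1*2 + 2*2 = 12 = chi_rho(e) = 12.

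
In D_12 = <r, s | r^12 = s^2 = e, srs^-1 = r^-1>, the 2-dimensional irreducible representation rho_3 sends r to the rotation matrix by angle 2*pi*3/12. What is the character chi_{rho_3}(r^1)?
chi_{rho_3}(r^1) = 2*cos(2*pi*3*1/12) = 0

Argument: rho_3(r^1) is rotation by angle 2*pi*3*1/12, whose trace is 2*cos(2*pi*3*1/12) = 0.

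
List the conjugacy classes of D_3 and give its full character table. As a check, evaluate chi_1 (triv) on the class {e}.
Conjugacy classes: {e} of size 1, {r^1, r^2} of size 2, {s, sr, ..., sr^2} of size 3.
Character table:
  irrep \ class              {e} (size 1)  {r^1, r^2} (size 2)  {s, sr, ..., sr^2} (size 3)
  chi_1 (triv)               1             1                    1                          
  chi_2 (sign: r->1, s->-1)  1             1                    -1                         
  chi_3 (2d, j=1)            2             -1                   0                          

Spot check: chi_1 (triv) on {e} = 1.

Details: D_3 has order 2*3 = 6 with 3 conjugacy classes, hence 3 irreducibles. Sum of squared dims 1 + 1 + 4 = 6 = |G|. Linear characters come from the abelianisation; the 2-dimensional irreps have character r^k -> 2*cos(2*pi*j*k/3), reflections -> 0.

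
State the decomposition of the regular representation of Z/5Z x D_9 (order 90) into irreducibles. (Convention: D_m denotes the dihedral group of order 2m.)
Each irreducible V_i of dimension d_i appears with multiplicity d_i, i.e. rho_reg = (direct sum over all irreducibles V_i) d_i V_i. The irreducible dimensions for Z/5Z x D_9 are 1, 1, 1, 1, 1, 1, 1, 1, 1, 1, 2, 2, 2, 2, 2, 2, 2, 2, 2, 2, 2, 2, 2, 2, 2, 2, 2, 2, 2, 2: 10 irreducibles of dimension 1, each with multiplicity 1; 20 irreducibles of dimension 2, each with multiplicity 2. Total dimension 10*1*1 + 20*2*2 = 90 = |G|.

Derivation: General theorem: in the regular representation of a finite group G, each irreducible appears with multiplicity equal to its dimension. Check: dim(rho_reg) = sum d_i^2 = 1 + 1 + 1 + 1 + 1 + 1 + 1 + 1 + 1 + 1 + 4 + 4 + 4 + 4 + 4 + 4 + 4 + 4 + 4 + 4 + 4 + 4 + 4 + 4 + 4 + 4 + 4 + 4 + 4 + 4 = 90 = |G|.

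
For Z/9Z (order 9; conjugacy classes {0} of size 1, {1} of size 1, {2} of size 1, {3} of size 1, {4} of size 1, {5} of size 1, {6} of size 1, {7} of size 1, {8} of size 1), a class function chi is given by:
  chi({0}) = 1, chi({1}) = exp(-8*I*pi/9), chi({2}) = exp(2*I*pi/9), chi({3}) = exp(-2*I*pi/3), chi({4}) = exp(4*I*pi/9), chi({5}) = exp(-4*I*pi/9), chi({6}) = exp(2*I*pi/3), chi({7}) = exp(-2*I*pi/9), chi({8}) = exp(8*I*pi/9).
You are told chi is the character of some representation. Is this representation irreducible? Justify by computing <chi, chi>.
Irreducible: <chi, chi> = 1.

<chi, chi> = (1/|G|) sum_C |C| * |chi(C)|^2 = (1/9)[1*|1|^2 + 1*|exp(-8*I*pi/9)|^2 + 1*|exp(2*I*pi/9)|^2 + 1*|exp(-2*I*pi/3)|^2 + 1*|exp(4*I*pi/9)|^2 + 1*|exp(-4*I*pi/9)|^2 + 1*|exp(2*I*pi/3)|^2 + 1*|exp(-2*I*pi/9)|^2 + 1*|exp(8*I*pi/9)|^2]
  = (1/9)[(1) + (1) + (1) + (1) + (1) + (1) + (1) + (1) + (1)] = 9/9 = 1.
(Exp terms are combined using exp(i*s)*conj(exp(i*t)) = exp(i*(s-t)), and sums of them are collapsed using the identity that for every m > 1 the m distinct m-th roots of unity sum to 0, e.g. 1 + exp(2*I*pi/3) + exp(-2*I*pi/3) = 0.)
A character is irreducible iff <chi, chi> = 1, so this representation is irreducible.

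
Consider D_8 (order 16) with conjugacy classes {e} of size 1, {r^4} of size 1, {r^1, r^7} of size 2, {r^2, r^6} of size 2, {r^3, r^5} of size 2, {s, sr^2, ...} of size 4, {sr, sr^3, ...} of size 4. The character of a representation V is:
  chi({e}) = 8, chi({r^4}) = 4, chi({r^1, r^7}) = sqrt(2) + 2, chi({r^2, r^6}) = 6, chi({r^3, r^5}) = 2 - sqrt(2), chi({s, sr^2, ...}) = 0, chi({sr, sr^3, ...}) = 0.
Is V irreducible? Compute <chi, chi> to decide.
Not irreducible (reducible): <chi, chi> = 11 > 1.

Solution. <chi, chi> = (1/|G|) sum_C |C| * |chi(C)|^2 = (1/16)[1*|8|^2 + 1*|4|^2 + 2*|sqrt(2) + 2|^2 + 2*|6|^2 + 2*|2 - sqrt(2)|^2 + 4*|0|^2 + 4*|0|^2]
  = (1/16)[(64) + (16) + (8*sqrt(2) + 12) + (72) + (12 - 8*sqrt(2)) + (0) + (0)] = 176/16 = 11.
A character is irreducible iff <chi, chi> = 1, so this representation is reducible.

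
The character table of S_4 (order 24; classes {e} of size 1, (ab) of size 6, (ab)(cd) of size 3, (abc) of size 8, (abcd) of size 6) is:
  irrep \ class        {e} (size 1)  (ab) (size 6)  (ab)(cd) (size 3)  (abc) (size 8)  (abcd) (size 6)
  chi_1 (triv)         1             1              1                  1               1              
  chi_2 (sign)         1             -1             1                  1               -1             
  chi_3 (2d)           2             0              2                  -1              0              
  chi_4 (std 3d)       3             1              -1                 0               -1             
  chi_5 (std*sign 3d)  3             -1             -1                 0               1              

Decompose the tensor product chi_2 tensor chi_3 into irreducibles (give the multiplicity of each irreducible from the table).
chi_2 tensor chi_3 = chi_3 (all other irreducibles have multiplicity 0).

Working: The character of a tensor product is the pointwise product (chi_2 * chi_3)(C) = chi_2(C) * chi_3(C):
  {e}: (1)*(2), (ab): (-1)*(0), (ab)(cd): (1)*(2), (abc): (1)*(-1), (abcd): (-1)*(0)
so (chi_2 * chi_3) takes values
  {e} -> 2, (ab) -> 0, (ab)(cd) -> 2, (abc) -> -1, (abcd) -> 0.
Now take the inner product of this character with each irreducible chi from the table, <chi_2*chi_3, chi> = (1/24) sum_C |C| (chi_2*chi_3)(C) conj(chi(C)):
  <chi_2*chi_3, chi_1> = (1/24)[1*(2)*conj(1) + 6*(0)*conj(1) + 3*(2)*conj(1) + 8*(-1)*conj(1) + 6*(0)*conj(1)]
      = (1/24)[(2) + (0) + (6) + (-8) + (0)] = 0/24 = 0
  <chi_2*chi_3, chi_2> = (1/24)[1*(2)*conj(1) + 6*(0)*conj(-1) + 3*(2)*conj(1) + 8*(-1)*conj(1) + 6*(0)*conj(-1)]
      = (1/24)[(2) + (0) + (6) + (-8) + (0)] = 0/24 = 0
  <chi_2*chi_3, chi_3> = (1/24)[1*(2)*conj(2) + 6*(0)*conj(0) + 3*(2)*conj(2) + 8*(-1)*conj(-1) + 6*(0)*conj(0)]
      = (1/24)[(4) + (0) + (12) + (8) + (0)] = 24/24 = 1
  <chi_2*chi_3, chi_4> = (1/24)[1*(2)*conj(3) + 6*(0)*conj(1) + 3*(2)*conj(-1) + 8*(-1)*conj(0) + 6*(0)*conj(-1)]
      = (1/24)[(6) + (0) + (-6) + (0) + (0)] = 0/24 = 0
  <chi_2*chi_3, chi_5> = (1/24)[1*(2)*conj(3) + 6*(0)*conj(-1) + 3*(2)*conj(-1) + 8*(-1)*conj(0) + 6*(0)*conj(1)]
      = (1/24)[(6) + (0) + (-6) + (0) + (0)] = 0/24 = 0
Hence the multiplicities are chi_3: 1. Dimension check: dim(chi_2)*dim(chi_3) = 1*2 = 2 and sum (mult * dim) = 1*2 = 2.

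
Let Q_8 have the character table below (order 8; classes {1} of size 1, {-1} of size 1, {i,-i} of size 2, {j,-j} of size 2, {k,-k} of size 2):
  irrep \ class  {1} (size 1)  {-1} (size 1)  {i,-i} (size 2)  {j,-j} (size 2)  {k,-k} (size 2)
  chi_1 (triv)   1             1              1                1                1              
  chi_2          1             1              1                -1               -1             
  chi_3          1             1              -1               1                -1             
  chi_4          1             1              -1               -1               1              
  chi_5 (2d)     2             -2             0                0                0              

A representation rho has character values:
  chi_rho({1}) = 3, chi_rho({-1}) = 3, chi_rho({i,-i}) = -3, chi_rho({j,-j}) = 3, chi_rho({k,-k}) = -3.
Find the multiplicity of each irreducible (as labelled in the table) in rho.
Multiplicities: chi_1: 0, chi_2: 0, chi_3: 3, chi_4: 0, chi_5: 0.

Details: Use <chi_rho, chi> = (1/|G|) sum_C |C| * chi_rho(C) * conj(chi(C)) with |G| = 8 for each irreducible chi in the table:
  <chi_rho, chi_1> = (1/8)[1*(3)*conj(1) + 1*(3)*conj(1) + 2*(-3)*conj(1) + 2*(3)*conj(1) + 2*(-3)*conj(1)]
      = (1/8)[(3) + (3) + (-6) + (6) + (-6)] = 0/8 = 0
  <chi_rho, chi_2> = (1/8)[1*(3)*conj(1) + 1*(3)*conj(1) + 2*(-3)*conj(1) + 2*(3)*conj(-1) + 2*(-3)*conj(-1)]
      = (1/8)[(3) + (3) + (-6) + (-6) + (6)] = 0/8 = 0
  <chi_rho, chi_3> = (1/8)[1*(3)*conj(1) + 1*(3)*conj(1) + 2*(-3)*conj(-1) + 2*(3)*conj(1) + 2*(-3)*conj(-1)]
      = (1/8)[(3) + (3) + (6) + (6) + (6)] = 24/8 = 3
  <chi_rho, chi_4> = (1/8)[1*(3)*conj(1) + 1*(3)*conj(1) + 2*(-3)*conj(-1) + 2*(3)*conj(-1) + 2*(-3)*conj(1)]
      = (1/8)[(3) + (3) + (6) + (-6) + (-6)] = 0/8 = 0
  <chi_rho, chi_5> = (1/8)[1*(3)*conj(2) + 1*(3)*conj(-2) + 2*(-3)*conj(0) + 2*(3)*conj(0) + 2*(-3)*conj(0)]
      = (1/8)[(6) + (-6) + (0) + (0) + (0)] = 0/8 = 0
Dimension check: dim(rho) = sum (mult * dim) = 0*1 + 0*1 + 3*1 + 0*1 + 0*2 = 3 = chi_rho(e) = 3.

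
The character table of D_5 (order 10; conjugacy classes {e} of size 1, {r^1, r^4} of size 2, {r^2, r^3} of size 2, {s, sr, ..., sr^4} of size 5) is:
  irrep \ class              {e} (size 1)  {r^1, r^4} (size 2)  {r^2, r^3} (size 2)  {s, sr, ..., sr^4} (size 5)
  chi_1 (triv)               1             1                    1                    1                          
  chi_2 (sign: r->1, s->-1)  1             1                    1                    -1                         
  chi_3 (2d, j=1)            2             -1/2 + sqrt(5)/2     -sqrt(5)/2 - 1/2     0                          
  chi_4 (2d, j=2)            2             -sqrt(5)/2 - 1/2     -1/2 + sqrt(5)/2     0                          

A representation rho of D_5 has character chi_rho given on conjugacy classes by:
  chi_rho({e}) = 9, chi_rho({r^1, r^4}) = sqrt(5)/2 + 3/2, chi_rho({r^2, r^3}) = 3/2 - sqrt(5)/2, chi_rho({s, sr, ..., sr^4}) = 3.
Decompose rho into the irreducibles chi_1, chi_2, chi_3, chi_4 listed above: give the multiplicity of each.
Multiplicities: chi_1: 3, chi_2: 0, chi_3: 2, chi_4: 1.

Justification: Use <chi_rho, chi> = (1/|G|) sum_C |C| * chi_rho(C) * conj(chi(C)) with |G| = 10 for each irreducible chi in the table:
  <chi_rho, chi_1> = (1/10)[1*(9)*conj(1) + 2*(sqrt(5)/2 + 3/2)*conj(1) + 2*(3/2 - sqrt(5)/2)*conj(1) + 5*(3)*conj(1)]
      = (1/10)[(9) + (sqrt(5) + 3) + (3 - sqrt(5)) + (15)] = 30/10 = 3
  <chi_rho, chi_2> = (1/10)[1*(9)*conj(1) + 2*(sqrt(5)/2 + 3/2)*conj(1) + 2*(3/2 - sqrt(5)/2)*conj(1) + 5*(3)*conj(-1)]
      = (1/10)[(9) + (sqrt(5) + 3) + (3 - sqrt(5)) + (-15)] = 0/10 = 0
  <chi_rho, chi_3> = (1/10)[1*(9)*conj(2) + 2*(sqrt(5)/2 + 3/2)*conj(-1/2 + sqrt(5)/2) + 2*(3/2 - sqrt(5)/2)*conj(-sqrt(5)/2 - 1/2) + 5*(3)*conj(0)]
      = (1/10)[(18) + (1 + sqrt(5)) + (1 - sqrt(5)) + (0)] = 20/10 = 2
  <chi_rho, chi_4> = (1/10)[1*(9)*conj(2) + 2*(sqrt(5)/2 + 3/2)*conj(-sqrt(5)/2 - 1/2) + 2*(3/2 - sqrt(5)/2)*conj(-1/2 + sqrt(5)/2) + 5*(3)*conj(0)]
      = (1/10)[(18) + (-2*sqrt(5) - 4) + (-4 + 2*sqrt(5)) + (0)] = 10/10 = 1
Dimension check: dim(rho) = sum (mult * dim) = 3*1 + 0*1 + 2*2 + 1*2 = 9 = chi_rho(e) = 9.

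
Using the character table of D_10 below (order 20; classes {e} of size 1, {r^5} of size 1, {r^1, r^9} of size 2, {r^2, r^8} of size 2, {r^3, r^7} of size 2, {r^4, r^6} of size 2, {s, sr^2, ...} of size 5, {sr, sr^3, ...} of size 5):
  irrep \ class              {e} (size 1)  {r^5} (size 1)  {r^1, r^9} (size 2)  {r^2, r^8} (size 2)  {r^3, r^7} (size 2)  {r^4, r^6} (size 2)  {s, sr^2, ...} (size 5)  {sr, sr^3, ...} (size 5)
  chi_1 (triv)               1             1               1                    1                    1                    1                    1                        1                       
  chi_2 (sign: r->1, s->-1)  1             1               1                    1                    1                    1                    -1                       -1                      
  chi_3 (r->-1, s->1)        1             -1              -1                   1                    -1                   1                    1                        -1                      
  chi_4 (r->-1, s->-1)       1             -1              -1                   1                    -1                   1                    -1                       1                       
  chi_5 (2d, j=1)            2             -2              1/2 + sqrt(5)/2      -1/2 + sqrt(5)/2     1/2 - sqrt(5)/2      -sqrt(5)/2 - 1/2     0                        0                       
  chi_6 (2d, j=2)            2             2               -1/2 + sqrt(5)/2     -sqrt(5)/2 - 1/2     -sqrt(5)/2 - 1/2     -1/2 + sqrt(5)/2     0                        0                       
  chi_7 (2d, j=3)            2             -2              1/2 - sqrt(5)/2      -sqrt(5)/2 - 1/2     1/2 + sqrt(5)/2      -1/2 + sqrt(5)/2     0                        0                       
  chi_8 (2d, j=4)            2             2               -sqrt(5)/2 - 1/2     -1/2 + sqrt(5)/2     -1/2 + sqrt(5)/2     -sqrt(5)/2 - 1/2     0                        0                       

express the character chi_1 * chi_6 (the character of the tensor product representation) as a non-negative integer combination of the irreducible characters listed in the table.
chi_1 tensor chi_6 = chi_6 (all other irreducibles have multiplicity 0).

Justification: The character of a tensor product is the pointwise product (chi_1 * chi_6)(C) = chi_1(C) * chi_6(C):
  {e}: (1)*(2), {r^5}: (1)*(2), {r^1, r^9}: (1)*(-1/2 + sqrt(5)/2), {r^2, r^8}: (1)*(-sqrt(5)/2 - 1/2), {r^3, r^7}: (1)*(-sqrt(5)/2 - 1/2), {r^4, r^6}: (1)*(-1/2 + sqrt(5)/2), {s, sr^2, ...}: (1)*(0), {sr, sr^3, ...}: (1)*(0)
so (chi_1 * chi_6) takes values
  {e} -> 2, {r^5} -> 2, {r^1, r^9} -> -1/2 + sqrt(5)/2, {r^2, r^8} -> -sqrt(5)/2 - 1/2, {r^3, r^7} -> -sqrt(5)/2 - 1/2, {r^4, r^6} -> -1/2 + sqrt(5)/2, {s, sr^2, ...} -> 0, {sr, sr^3, ...} -> 0.
Now take the inner product of this character with each irreducible chi from the table, <chi_1*chi_6, chi> = (1/20) sum_C |C| (chi_1*chi_6)(C) conj(chi(C)):
  <chi_1*chi_6, chi_1> = (1/20)[1*(2)*conj(1) + 1*(2)*conj(1) + 2*(-1/2 + sqrt(5)/2)*conj(1) + 2*(-sqrt(5)/2 - 1/2)*conj(1) + 2*(-sqrt(5)/2 - 1/2)*conj(1) + 2*(-1/2 + sqrt(5)/2)*conj(1) + 5*(0)*conj(1) + 5*(0)*conj(1)]
      = (1/20)[(2) + (2) + (-1 + sqrt(5)) + (-sqrt(5) - 1) + (-sqrt(5) - 1) + (-1 + sqrt(5)) + (0) + (0)] = 0/20 = 0
  <chi_1*chi_6, chi_2> = (1/20)[1*(2)*conj(1) + 1*(2)*conj(1) + 2*(-1/2 + sqrt(5)/2)*conj(1) + 2*(-sqrt(5)/2 - 1/2)*conj(1) + 2*(-sqrt(5)/2 - 1/2)*conj(1) + 2*(-1/2 + sqrt(5)/2)*conj(1) + 5*(0)*conj(-1) + 5*(0)*conj(-1)]
      = (1/20)[(2) + (2) + (-1 + sqrt(5)) + (-sqrt(5) - 1) + (-sqrt(5) - 1) + (-1 + sqrt(5)) + (0) + (0)] = 0/20 = 0
  <chi_1*chi_6, chi_3> = (1/20)[1*(2)*conj(1) + 1*(2)*conj(-1) + 2*(-1/2 + sqrt(5)/2)*conj(-1) + 2*(-sqrt(5)/2 - 1/2)*conj(1) + 2*(-sqrt(5)/2 - 1/2)*conj(-1) + 2*(-1/2 + sqrt(5)/2)*conj(1) + 5*(0)*conj(1) + 5*(0)*conj(-1)]
      = (1/20)[(2) + (-2) + (1 - sqrt(5)) + (-sqrt(5) - 1) + (1 + sqrt(5)) + (-1 + sqrt(5)) + (0) + (0)] = 0/20 = 0
  <chi_1*chi_6, chi_4> = (1/20)[1*(2)*conj(1) + 1*(2)*conj(-1) + 2*(-1/2 + sqrt(5)/2)*conj(-1) + 2*(-sqrt(5)/2 - 1/2)*conj(1) + 2*(-sqrt(5)/2 - 1/2)*conj(-1) + 2*(-1/2 + sqrt(5)/2)*conj(1) + 5*(0)*conj(-1) + 5*(0)*conj(1)]
      = (1/20)[(2) + (-2) + (1 - sqrt(5)) + (-sqrt(5) - 1) + (1 + sqrt(5)) + (-1 + sqrt(5)) + (0) + (0)] = 0/20 = 0
  <chi_1*chi_6, chi_5> = (1/20)[1*(2)*conj(2) + 1*(2)*conj(-2) + 2*(-1/2 + sqrt(5)/2)*conj(1/2 + sqrt(5)/2) + 2*(-sqrt(5)/2 - 1/2)*conj(-1/2 + sqrt(5)/2) + 2*(-sqrt(5)/2 - 1/2)*conj(1/2 - sqrt(5)/2) + 2*(-1/2 + sqrt(5)/2)*conj(-sqrt(5)/2 - 1/2) + 5*(0)*conj(0) + 5*(0)*conj(0)]
      = (1/20)[(4) + (-4) + (2) + (-2) + (2) + (-2) + (0) + (0)] = 0/20 = 0
  <chi_1*chi_6, chi_6> = (1/20)[1*(2)*conj(2) + 1*(2)*conj(2) + 2*(-1/2 + sqrt(5)/2)*conj(-1/2 + sqrt(5)/2) + 2*(-sqrt(5)/2 - 1/2)*conj(-sqrt(5)/2 - 1/2) + 2*(-sqrt(5)/2 - 1/2)*conj(-sqrt(5)/2 - 1/2) + 2*(-1/2 + sqrt(5)/2)*conj(-1/2 + sqrt(5)/2) + 5*(0)*conj(0) + 5*(0)*conj(0)]
      = (1/20)[(4) + (4) + (3 - sqrt(5)) + (sqrt(5) + 3) + (sqrt(5) + 3) + (3 - sqrt(5)) + (0) + (0)] = 20/20 = 1
  <chi_1*chi_6, chi_7> = (1/20)[1*(2)*conj(2) + 1*(2)*conj(-2) + 2*(-1/2 + sqrt(5)/2)*conj(1/2 - sqrt(5)/2) + 2*(-sqrt(5)/2 - 1/2)*conj(-sqrt(5)/2 - 1/2) + 2*(-sqrt(5)/2 - 1/2)*conj(1/2 + sqrt(5)/2) + 2*(-1/2 + sqrt(5)/2)*conj(-1/2 + sqrt(5)/2) + 5*(0)*conj(0) + 5*(0)*conj(0)]
      = (1/20)[(4) + (-4) + (-3 + sqrt(5)) + (sqrt(5) + 3) + (-3 - sqrt(5)) + (3 - sqrt(5)) + (0) + (0)] = 0/20 = 0
  <chi_1*chi_6, chi_8> = (1/20)[1*(2)*conj(2) + 1*(2)*conj(2) + 2*(-1/2 + sqrt(5)/2)*conj(-sqrt(5)/2 - 1/2) + 2*(-sqrt(5)/2 - 1/2)*conj(-1/2 + sqrt(5)/2) + 2*(-sqrt(5)/2 - 1/2)*conj(-1/2 + sqrt(5)/2) + 2*(-1/2 + sqrt(5)/2)*conj(-sqrt(5)/2 - 1/2) + 5*(0)*conj(0) + 5*(0)*conj(0)]
      = (1/20)[(4) + (4) + (-2) + (-2) + (-2) + (-2) + (0) + (0)] = 0/20 = 0
Hence the multiplicities are chi_6: 1. Dimension check: dim(chi_1)*dim(chi_6) = 1*2 = 2 and sum (mult * dim) = 1*2 = 2.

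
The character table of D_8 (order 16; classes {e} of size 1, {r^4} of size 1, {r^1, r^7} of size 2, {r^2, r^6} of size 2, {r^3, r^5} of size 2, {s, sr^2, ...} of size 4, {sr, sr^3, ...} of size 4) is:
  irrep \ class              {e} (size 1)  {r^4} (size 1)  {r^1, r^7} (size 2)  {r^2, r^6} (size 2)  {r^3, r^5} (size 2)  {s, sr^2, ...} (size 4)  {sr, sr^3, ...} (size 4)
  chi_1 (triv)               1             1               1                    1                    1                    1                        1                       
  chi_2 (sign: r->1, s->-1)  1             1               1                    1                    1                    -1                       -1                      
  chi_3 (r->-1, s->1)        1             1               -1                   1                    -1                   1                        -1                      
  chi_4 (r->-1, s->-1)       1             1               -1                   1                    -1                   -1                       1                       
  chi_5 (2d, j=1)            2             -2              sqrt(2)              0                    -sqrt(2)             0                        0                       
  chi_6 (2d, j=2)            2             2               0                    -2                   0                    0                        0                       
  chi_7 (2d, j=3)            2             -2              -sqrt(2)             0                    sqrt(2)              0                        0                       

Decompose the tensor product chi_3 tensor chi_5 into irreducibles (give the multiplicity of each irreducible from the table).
chi_3 tensor chi_5 = chi_7 (all other irreducibles have multiplicity 0).

Argument: The character of a tensor product is the pointwise product (chi_3 * chi_5)(C) = chi_3(C) * chi_5(C):
  {e}: (1)*(2), {r^4}: (1)*(-2), {r^1, r^7}: (-1)*(sqrt(2)), {r^2, r^6}: (1)*(0), {r^3, r^5}: (-1)*(-sqrt(2)), {s, sr^2, ...}: (1)*(0), {sr, sr^3, ...}: (-1)*(0)
so (chi_3 * chi_5) takes values
  {e} -> 2, {r^4} -> -2, {r^1, r^7} -> -sqrt(2), {r^2, r^6} -> 0, {r^3, r^5} -> sqrt(2), {s, sr^2, ...} -> 0, {sr, sr^3, ...} -> 0.
Now take the inner product of this character with each irreducible chi from the table, <chi_3*chi_5, chi> = (1/16) sum_C |C| (chi_3*chi_5)(C) conj(chi(C)):
  <chi_3*chi_5, chi_1> = (1/16)[1*(2)*conj(1) + 1*(-2)*conj(1) + 2*(-sqrt(2))*conj(1) + 2*(0)*conj(1) + 2*(sqrt(2))*conj(1) + 4*(0)*conj(1) + 4*(0)*conj(1)]
      = (1/16)[(2) + (-2) + (-2*sqrt(2)) + (0) + (2*sqrt(2)) + (0) + (0)] = 0/16 = 0
  <chi_3*chi_5, chi_2> = (1/16)[1*(2)*conj(1) + 1*(-2)*conj(1) + 2*(-sqrt(2))*conj(1) + 2*(0)*conj(1) + 2*(sqrt(2))*conj(1) + 4*(0)*conj(-1) + 4*(0)*conj(-1)]
      = (1/16)[(2) + (-2) + (-2*sqrt(2)) + (0) + (2*sqrt(2)) + (0) + (0)] = 0/16 = 0
  <chi_3*chi_5, chi_3> = (1/16)[1*(2)*conj(1) + 1*(-2)*conj(1) + 2*(-sqrt(2))*conj(-1) + 2*(0)*conj(1) + 2*(sqrt(2))*conj(-1) + 4*(0)*conj(1) + 4*(0)*conj(-1)]
      = (1/16)[(2) + (-2) + (2*sqrt(2)) + (0) + (-2*sqrt(2)) + (0) + (0)] = 0/16 = 0
  <chi_3*chi_5, chi_4> = (1/16)[1*(2)*conj(1) + 1*(-2)*conj(1) + 2*(-sqrt(2))*conj(-1) + 2*(0)*conj(1) + 2*(sqrt(2))*conj(-1) + 4*(0)*conj(-1) + 4*(0)*conj(1)]
      = (1/16)[(2) + (-2) + (2*sqrt(2)) + (0) + (-2*sqrt(2)) + (0) + (0)] = 0/16 = 0
  <chi_3*chi_5, chi_5> = (1/16)[1*(2)*conj(2) + 1*(-2)*conj(-2) + 2*(-sqrt(2))*conj(sqrt(2)) + 2*(0)*conj(0) + 2*(sqrt(2))*conj(-sqrt(2)) + 4*(0)*conj(0) + 4*(0)*conj(0)]
      = (1/16)[(4) + (4) + (-4) + (0) + (-4) + (0) + (0)] = 0/16 = 0
  <chi_3*chi_5, chi_6> = (1/16)[1*(2)*conj(2) + 1*(-2)*conj(2) + 2*(-sqrt(2))*conj(0) + 2*(0)*conj(-2) + 2*(sqrt(2))*conj(0) + 4*(0)*conj(0) + 4*(0)*conj(0)]
      = (1/16)[(4) + (-4) + (0) + (0) + (0) + (0) + (0)] = 0/16 = 0
  <chi_3*chi_5, chi_7> = (1/16)[1*(2)*conj(2) + 1*(-2)*conj(-2) + 2*(-sqrt(2))*conj(-sqrt(2)) + 2*(0)*conj(0) + 2*(sqrt(2))*conj(sqrt(2)) + 4*(0)*conj(0) + 4*(0)*conj(0)]
      = (1/16)[(4) + (4) + (4) + (0) + (4) + (0) + (0)] = 16/16 = 1
Hence the multiplicities are chi_7: 1. Dimension check: dim(chi_3)*dim(chi_5) = 1*2 = 2 and sum (mult * dim) = 1*2 = 2.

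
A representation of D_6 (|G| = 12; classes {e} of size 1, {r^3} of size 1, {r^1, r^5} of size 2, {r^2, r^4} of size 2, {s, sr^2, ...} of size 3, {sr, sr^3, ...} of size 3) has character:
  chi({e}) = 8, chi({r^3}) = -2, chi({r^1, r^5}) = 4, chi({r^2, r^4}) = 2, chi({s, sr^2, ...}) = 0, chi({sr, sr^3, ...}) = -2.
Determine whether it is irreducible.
Not irreducible (reducible): <chi, chi> = 10 > 1.

Solution. <chi, chi> = (1/|G|) sum_C |C| * |chi(C)|^2 = (1/12)[1*|8|^2 + 1*|-2|^2 + 2*|4|^2 + 2*|2|^2 + 3*|0|^2 + 3*|-2|^2]
  = (1/12)[(64) + (4) + (32) + (8) + (0) + (12)] = 120/12 = 10.
A character is irreducible iff <chi, chi> = 1, so this representation is reducible.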